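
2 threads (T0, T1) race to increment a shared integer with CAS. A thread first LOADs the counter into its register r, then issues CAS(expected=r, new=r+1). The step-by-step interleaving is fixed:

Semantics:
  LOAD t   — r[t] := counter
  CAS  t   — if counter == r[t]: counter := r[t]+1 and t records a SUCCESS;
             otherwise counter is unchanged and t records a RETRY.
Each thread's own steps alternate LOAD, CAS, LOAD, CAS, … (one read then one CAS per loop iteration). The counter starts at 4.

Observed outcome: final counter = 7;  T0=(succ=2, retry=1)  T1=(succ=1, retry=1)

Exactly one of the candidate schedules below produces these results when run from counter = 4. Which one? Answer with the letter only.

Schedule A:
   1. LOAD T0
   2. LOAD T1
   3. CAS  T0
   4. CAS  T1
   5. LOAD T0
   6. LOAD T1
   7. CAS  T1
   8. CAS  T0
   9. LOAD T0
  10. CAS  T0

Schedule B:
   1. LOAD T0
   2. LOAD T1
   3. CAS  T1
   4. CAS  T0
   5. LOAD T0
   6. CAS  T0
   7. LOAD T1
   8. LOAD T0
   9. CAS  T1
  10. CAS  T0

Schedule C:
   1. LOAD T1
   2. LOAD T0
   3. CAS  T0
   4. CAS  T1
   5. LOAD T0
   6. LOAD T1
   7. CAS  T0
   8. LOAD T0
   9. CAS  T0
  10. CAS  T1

Tracing schedule A:
#1 T0 reads 4
#2 T1 reads 4
#3 T0 CAS(4→5) writes; counter now 5
#4 T1 CAS(4→5) fails; counter now 5
#5 T0 reads 5
#6 T1 reads 5
#7 T1 CAS(5→6) writes; counter now 6
#8 T0 CAS(5→6) fails; counter now 6
#9 T0 reads 6
#10 T0 CAS(6→7) writes; counter now 7

A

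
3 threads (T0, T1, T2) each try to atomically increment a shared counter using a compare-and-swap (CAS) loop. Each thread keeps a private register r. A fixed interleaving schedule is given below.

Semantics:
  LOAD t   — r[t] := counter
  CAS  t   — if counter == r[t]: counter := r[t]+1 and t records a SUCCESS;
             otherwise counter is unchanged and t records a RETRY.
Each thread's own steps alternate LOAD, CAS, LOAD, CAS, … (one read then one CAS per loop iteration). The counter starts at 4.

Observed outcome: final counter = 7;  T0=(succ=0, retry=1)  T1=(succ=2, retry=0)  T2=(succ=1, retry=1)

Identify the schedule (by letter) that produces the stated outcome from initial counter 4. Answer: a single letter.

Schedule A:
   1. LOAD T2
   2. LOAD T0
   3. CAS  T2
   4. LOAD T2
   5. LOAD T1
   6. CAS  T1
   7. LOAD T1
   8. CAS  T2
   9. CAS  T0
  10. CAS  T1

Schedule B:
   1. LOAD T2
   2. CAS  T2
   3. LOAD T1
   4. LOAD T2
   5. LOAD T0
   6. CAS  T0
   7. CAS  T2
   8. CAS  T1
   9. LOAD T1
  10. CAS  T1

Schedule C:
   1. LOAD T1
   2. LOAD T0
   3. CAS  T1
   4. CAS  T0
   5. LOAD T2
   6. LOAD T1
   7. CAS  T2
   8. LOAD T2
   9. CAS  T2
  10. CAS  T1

A

Run A:
[1] T2.load  rd  (counter 4, T2.r 4)
[2] T0.load  rd  (counter 4, T0.r 4)
[3] T2.cas  hit  (counter 5, T2.r 4)
[4] T2.load  rd  (counter 5, T2.r 5)
[5] T1.load  rd  (counter 5, T1.r 5)
[6] T1.cas  hit  (counter 6, T1.r 5)
[7] T1.load  rd  (counter 6, T1.r 6)
[8] T2.cas  miss  (counter 6, T2.r 5)
[9] T0.cas  miss  (counter 6, T0.r 4)
[10] T1.cas  hit  (counter 7, T1.r 6)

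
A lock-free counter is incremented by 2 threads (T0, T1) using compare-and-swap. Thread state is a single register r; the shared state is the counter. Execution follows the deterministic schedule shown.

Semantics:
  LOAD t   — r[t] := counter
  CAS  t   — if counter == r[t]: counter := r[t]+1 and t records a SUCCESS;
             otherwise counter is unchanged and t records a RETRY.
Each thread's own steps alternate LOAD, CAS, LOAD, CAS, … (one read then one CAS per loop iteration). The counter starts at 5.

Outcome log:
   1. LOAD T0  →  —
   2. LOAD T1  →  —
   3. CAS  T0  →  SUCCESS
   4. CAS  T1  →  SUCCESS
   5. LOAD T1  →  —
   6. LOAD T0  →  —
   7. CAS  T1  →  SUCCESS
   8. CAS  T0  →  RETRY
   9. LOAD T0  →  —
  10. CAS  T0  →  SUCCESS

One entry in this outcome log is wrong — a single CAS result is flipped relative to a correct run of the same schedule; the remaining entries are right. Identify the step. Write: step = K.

step = 4

Re-executing:
T0 LOAD — after: cnt=5, r=5 — load
T1 LOAD — after: cnt=5, r=5 — load
T0 CAS — after: cnt=6, r=5 — ok
T1 CAS — after: cnt=6, r=5 — retry
T1 LOAD — after: cnt=6, r=6 — load
T0 LOAD — after: cnt=6, r=6 — load
T1 CAS — after: cnt=7, r=6 — ok
T0 CAS — after: cnt=7, r=6 — retry
T0 LOAD — after: cnt=7, r=7 — load
T0 CAS — after: cnt=8, r=7 — ok
Log disagrees first at step 4.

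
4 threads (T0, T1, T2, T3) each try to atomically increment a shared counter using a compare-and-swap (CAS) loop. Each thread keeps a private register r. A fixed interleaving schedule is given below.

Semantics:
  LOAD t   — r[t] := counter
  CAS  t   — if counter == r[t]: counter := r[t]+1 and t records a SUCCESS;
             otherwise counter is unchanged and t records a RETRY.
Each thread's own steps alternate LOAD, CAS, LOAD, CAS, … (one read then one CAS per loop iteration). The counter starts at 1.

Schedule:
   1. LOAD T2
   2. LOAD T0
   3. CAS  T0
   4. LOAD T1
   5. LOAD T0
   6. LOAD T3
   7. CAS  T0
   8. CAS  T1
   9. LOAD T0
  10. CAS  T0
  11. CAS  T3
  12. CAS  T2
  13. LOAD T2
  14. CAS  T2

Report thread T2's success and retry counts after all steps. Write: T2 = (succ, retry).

T2 = (1, 1)

[1] T2.load  rd  (counter 1, T2.r 1)
[2] T0.load  rd  (counter 1, T0.r 1)
[3] T0.cas  hit  (counter 2, T0.r 1)
[4] T1.load  rd  (counter 2, T1.r 2)
[5] T0.load  rd  (counter 2, T0.r 2)
[6] T3.load  rd  (counter 2, T3.r 2)
[7] T0.cas  hit  (counter 3, T0.r 2)
[8] T1.cas  miss  (counter 3, T1.r 2)
[9] T0.load  rd  (counter 3, T0.r 3)
[10] T0.cas  hit  (counter 4, T0.r 3)
[11] T3.cas  miss  (counter 4, T3.r 2)
[12] T2.cas  miss  (counter 4, T2.r 1)
[13] T2.load  rd  (counter 4, T2.r 4)
[14] T2.cas  hit  (counter 5, T2.r 4)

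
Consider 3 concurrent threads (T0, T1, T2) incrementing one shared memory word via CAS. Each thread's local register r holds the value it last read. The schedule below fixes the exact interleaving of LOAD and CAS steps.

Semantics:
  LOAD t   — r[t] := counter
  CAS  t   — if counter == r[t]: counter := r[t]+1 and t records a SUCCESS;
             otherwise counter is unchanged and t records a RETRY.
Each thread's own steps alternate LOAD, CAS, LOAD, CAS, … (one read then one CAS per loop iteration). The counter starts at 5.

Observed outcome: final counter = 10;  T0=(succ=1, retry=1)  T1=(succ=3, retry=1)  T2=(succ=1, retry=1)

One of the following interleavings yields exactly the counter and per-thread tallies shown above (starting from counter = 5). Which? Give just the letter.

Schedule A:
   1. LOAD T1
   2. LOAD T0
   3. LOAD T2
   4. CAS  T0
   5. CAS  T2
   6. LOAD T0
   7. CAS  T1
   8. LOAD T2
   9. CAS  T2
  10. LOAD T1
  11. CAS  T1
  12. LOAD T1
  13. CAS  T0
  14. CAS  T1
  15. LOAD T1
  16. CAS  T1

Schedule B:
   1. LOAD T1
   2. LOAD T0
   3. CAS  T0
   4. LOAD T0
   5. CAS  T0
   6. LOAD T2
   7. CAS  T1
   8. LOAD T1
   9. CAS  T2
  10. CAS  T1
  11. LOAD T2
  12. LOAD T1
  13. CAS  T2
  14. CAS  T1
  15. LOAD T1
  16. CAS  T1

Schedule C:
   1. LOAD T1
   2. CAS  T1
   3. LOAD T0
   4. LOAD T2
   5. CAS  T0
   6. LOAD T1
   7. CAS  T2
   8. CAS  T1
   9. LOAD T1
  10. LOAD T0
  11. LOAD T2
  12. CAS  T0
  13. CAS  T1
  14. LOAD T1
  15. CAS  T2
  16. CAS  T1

A

Run A:
1. LOAD T1 → mem=5 r[T1]=5 [LOAD]
2. LOAD T0 → mem=5 r[T0]=5 [LOAD]
3. LOAD T2 → mem=5 r[T2]=5 [LOAD]
4. CAS T0 → mem=6 r[T0]=5 [OK]
5. CAS T2 → mem=6 r[T2]=5 [RETRY]
6. LOAD T0 → mem=6 r[T0]=6 [LOAD]
7. CAS T1 → mem=6 r[T1]=5 [RETRY]
8. LOAD T2 → mem=6 r[T2]=6 [LOAD]
9. CAS T2 → mem=7 r[T2]=6 [OK]
10. LOAD T1 → mem=7 r[T1]=7 [LOAD]
11. CAS T1 → mem=8 r[T1]=7 [OK]
12. LOAD T1 → mem=8 r[T1]=8 [LOAD]
13. CAS T0 → mem=8 r[T0]=6 [RETRY]
14. CAS T1 → mem=9 r[T1]=8 [OK]
15. LOAD T1 → mem=9 r[T1]=9 [LOAD]
16. CAS T1 → mem=10 r[T1]=9 [OK]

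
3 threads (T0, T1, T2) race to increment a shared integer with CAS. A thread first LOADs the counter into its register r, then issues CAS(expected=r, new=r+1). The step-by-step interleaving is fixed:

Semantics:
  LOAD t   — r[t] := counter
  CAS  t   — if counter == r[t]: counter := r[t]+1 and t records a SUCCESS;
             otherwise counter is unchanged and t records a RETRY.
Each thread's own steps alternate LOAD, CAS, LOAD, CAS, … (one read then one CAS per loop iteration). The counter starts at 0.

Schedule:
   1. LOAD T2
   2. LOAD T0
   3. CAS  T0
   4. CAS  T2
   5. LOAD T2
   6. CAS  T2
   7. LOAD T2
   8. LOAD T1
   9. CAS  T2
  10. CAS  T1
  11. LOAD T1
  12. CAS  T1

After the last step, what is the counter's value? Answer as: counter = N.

counter = 4

[1] T2.load  rd  (counter 0, T2.r 0)
[2] T0.load  rd  (counter 0, T0.r 0)
[3] T0.cas  hit  (counter 1, T0.r 0)
[4] T2.cas  miss  (counter 1, T2.r 0)
[5] T2.load  rd  (counter 1, T2.r 1)
[6] T2.cas  hit  (counter 2, T2.r 1)
[7] T2.load  rd  (counter 2, T2.r 2)
[8] T1.load  rd  (counter 2, T1.r 2)
[9] T2.cas  hit  (counter 3, T2.r 2)
[10] T1.cas  miss  (counter 3, T1.r 2)
[11] T1.load  rd  (counter 3, T1.r 3)
[12] T1.cas  hit  (counter 4, T1.r 3)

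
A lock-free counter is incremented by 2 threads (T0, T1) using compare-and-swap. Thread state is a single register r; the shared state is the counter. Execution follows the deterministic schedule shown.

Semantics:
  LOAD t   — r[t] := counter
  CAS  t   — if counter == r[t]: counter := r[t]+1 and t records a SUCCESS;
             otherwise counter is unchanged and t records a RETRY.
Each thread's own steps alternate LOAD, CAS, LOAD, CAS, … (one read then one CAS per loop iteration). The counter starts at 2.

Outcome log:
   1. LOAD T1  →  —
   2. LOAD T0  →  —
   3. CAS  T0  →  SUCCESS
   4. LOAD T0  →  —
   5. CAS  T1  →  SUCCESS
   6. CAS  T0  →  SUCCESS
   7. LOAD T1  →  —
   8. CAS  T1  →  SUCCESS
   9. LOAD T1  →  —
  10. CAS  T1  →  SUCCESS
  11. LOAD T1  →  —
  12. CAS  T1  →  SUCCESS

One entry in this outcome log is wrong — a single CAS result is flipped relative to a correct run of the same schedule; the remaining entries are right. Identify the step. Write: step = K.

Correct run:
#1 T1 reads 2
#2 T0 reads 2
#3 T0 CAS(2→3) writes; counter now 3
#4 T0 reads 3
#5 T1 CAS(2→3) fails; counter now 3
#6 T0 CAS(3→4) writes; counter now 4
#7 T1 reads 4
#8 T1 CAS(4→5) writes; counter now 5
#9 T1 reads 5
#10 T1 CAS(5→6) writes; counter now 6
#11 T1 reads 6
#12 T1 CAS(6→7) writes; counter now 7
Log disagrees first at step 5.

step = 5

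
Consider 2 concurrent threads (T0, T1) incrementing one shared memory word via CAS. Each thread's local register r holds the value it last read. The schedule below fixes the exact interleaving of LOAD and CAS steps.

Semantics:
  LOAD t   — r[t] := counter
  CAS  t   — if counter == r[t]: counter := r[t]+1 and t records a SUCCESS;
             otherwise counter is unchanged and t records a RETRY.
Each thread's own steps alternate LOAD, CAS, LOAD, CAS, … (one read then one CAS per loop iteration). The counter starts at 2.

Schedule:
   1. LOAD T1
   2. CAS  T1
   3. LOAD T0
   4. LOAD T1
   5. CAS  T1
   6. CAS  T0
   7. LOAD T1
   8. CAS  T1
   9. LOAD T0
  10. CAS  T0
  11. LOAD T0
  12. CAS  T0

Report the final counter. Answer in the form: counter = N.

#1 T1 reads 2
#2 T1 CAS(2→3) writes; counter now 3
#3 T0 reads 3
#4 T1 reads 3
#5 T1 CAS(3→4) writes; counter now 4
#6 T0 CAS(3→4) fails; counter now 4
#7 T1 reads 4
#8 T1 CAS(4→5) writes; counter now 5
#9 T0 reads 5
#10 T0 CAS(5→6) writes; counter now 6
#11 T0 reads 6
#12 T0 CAS(6→7) writes; counter now 7

counter = 7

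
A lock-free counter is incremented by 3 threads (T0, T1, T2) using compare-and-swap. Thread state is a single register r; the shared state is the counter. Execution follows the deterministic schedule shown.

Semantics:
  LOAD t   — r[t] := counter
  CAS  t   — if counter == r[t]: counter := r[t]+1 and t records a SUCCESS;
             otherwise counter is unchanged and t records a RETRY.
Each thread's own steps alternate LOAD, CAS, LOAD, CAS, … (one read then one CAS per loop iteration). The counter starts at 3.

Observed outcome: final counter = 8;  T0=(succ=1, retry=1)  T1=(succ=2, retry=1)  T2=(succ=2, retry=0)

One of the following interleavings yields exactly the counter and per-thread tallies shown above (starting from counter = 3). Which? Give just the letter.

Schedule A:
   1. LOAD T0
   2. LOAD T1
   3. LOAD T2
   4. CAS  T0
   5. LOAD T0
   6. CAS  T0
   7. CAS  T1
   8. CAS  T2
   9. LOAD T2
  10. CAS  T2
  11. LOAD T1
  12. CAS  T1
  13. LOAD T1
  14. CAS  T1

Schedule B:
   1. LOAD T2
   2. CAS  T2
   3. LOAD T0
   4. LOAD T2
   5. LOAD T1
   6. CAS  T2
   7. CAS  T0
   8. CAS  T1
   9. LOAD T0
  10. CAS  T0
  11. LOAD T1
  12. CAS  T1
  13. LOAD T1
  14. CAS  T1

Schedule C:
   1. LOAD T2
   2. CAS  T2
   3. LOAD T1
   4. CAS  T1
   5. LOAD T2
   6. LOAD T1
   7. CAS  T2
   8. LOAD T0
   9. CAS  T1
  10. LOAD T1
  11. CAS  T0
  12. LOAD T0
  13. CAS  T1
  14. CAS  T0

B

Simulating candidate B:
step 1: T2 LOAD ⇒ load; ctr=3 reg=3
step 2: T2 CAS ⇒ ok; ctr=4 reg=3
step 3: T0 LOAD ⇒ load; ctr=4 reg=4
step 4: T2 LOAD ⇒ load; ctr=4 reg=4
step 5: T1 LOAD ⇒ load; ctr=4 reg=4
step 6: T2 CAS ⇒ ok; ctr=5 reg=4
step 7: T0 CAS ⇒ retry; ctr=5 reg=4
step 8: T1 CAS ⇒ retry; ctr=5 reg=4
step 9: T0 LOAD ⇒ load; ctr=5 reg=5
step 10: T0 CAS ⇒ ok; ctr=6 reg=5
step 11: T1 LOAD ⇒ load; ctr=6 reg=6
step 12: T1 CAS ⇒ ok; ctr=7 reg=6
step 13: T1 LOAD ⇒ load; ctr=7 reg=7
step 14: T1 CAS ⇒ ok; ctr=8 reg=7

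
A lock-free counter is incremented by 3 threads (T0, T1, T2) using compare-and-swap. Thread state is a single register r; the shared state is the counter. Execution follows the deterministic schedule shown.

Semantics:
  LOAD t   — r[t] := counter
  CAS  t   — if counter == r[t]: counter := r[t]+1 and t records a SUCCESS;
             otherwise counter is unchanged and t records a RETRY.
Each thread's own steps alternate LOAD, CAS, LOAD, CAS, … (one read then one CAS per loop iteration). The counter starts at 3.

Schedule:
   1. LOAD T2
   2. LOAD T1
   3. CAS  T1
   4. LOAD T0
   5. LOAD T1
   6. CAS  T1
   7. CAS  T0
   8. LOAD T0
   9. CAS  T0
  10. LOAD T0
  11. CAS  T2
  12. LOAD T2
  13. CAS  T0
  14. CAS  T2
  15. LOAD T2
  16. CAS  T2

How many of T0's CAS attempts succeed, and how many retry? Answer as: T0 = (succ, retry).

1. LOAD T2 → mem=3 r[T2]=3 [LOAD]
2. LOAD T1 → mem=3 r[T1]=3 [LOAD]
3. CAS T1 → mem=4 r[T1]=3 [OK]
4. LOAD T0 → mem=4 r[T0]=4 [LOAD]
5. LOAD T1 → mem=4 r[T1]=4 [LOAD]
6. CAS T1 → mem=5 r[T1]=4 [OK]
7. CAS T0 → mem=5 r[T0]=4 [RETRY]
8. LOAD T0 → mem=5 r[T0]=5 [LOAD]
9. CAS T0 → mem=6 r[T0]=5 [OK]
10. LOAD T0 → mem=6 r[T0]=6 [LOAD]
11. CAS T2 → mem=6 r[T2]=3 [RETRY]
12. LOAD T2 → mem=6 r[T2]=6 [LOAD]
13. CAS T0 → mem=7 r[T0]=6 [OK]
14. CAS T2 → mem=7 r[T2]=6 [RETRY]
15. LOAD T2 → mem=7 r[T2]=7 [LOAD]
16. CAS T2 → mem=8 r[T2]=7 [OK]

T0 = (2, 1)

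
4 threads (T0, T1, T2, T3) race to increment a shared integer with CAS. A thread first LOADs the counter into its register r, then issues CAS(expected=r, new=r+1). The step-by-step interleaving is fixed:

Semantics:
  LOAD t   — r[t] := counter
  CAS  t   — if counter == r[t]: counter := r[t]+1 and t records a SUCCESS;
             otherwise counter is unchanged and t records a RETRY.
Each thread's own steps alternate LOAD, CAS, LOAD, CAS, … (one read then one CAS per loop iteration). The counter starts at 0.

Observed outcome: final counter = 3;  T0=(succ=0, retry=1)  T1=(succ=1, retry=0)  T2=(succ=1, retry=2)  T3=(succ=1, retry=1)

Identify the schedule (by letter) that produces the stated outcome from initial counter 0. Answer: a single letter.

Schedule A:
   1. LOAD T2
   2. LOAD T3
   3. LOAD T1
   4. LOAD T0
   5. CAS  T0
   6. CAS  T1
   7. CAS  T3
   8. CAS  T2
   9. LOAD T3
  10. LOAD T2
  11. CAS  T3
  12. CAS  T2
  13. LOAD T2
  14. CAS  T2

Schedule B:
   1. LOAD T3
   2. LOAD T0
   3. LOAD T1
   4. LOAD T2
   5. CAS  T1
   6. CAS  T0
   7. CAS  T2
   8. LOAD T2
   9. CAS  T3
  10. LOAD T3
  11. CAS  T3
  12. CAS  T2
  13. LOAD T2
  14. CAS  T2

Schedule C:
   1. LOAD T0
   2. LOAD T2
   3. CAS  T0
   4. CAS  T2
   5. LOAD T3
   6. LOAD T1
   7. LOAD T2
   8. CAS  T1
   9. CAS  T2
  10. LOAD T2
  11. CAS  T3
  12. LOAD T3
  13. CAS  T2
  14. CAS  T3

B

Simulating candidate B:
#1 T3 reads 0
#2 T0 reads 0
#3 T1 reads 0
#4 T2 reads 0
#5 T1 CAS(0→1) writes; counter now 1
#6 T0 CAS(0→1) fails; counter now 1
#7 T2 CAS(0→1) fails; counter now 1
#8 T2 reads 1
#9 T3 CAS(0→1) fails; counter now 1
#10 T3 reads 1
#11 T3 CAS(1→2) writes; counter now 2
#12 T2 CAS(1→2) fails; counter now 2
#13 T2 reads 2
#14 T2 CAS(2→3) writes; counter now 3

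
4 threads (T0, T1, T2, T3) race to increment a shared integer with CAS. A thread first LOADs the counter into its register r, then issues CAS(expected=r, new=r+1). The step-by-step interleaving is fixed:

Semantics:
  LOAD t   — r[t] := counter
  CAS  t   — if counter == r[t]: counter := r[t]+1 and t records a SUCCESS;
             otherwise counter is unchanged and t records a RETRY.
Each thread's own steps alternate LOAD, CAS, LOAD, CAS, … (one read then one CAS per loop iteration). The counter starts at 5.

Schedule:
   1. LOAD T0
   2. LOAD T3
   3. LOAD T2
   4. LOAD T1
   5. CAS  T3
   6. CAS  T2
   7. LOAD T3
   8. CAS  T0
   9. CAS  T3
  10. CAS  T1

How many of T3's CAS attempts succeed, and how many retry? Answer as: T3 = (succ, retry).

step 1: T0 LOAD ⇒ load; ctr=5 reg=5
step 2: T3 LOAD ⇒ load; ctr=5 reg=5
step 3: T2 LOAD ⇒ load; ctr=5 reg=5
step 4: T1 LOAD ⇒ load; ctr=5 reg=5
step 5: T3 CAS ⇒ ok; ctr=6 reg=5
step 6: T2 CAS ⇒ retry; ctr=6 reg=5
step 7: T3 LOAD ⇒ load; ctr=6 reg=6
step 8: T0 CAS ⇒ retry; ctr=6 reg=5
step 9: T3 CAS ⇒ ok; ctr=7 reg=6
step 10: T1 CAS ⇒ retry; ctr=7 reg=5

T3 = (2, 0)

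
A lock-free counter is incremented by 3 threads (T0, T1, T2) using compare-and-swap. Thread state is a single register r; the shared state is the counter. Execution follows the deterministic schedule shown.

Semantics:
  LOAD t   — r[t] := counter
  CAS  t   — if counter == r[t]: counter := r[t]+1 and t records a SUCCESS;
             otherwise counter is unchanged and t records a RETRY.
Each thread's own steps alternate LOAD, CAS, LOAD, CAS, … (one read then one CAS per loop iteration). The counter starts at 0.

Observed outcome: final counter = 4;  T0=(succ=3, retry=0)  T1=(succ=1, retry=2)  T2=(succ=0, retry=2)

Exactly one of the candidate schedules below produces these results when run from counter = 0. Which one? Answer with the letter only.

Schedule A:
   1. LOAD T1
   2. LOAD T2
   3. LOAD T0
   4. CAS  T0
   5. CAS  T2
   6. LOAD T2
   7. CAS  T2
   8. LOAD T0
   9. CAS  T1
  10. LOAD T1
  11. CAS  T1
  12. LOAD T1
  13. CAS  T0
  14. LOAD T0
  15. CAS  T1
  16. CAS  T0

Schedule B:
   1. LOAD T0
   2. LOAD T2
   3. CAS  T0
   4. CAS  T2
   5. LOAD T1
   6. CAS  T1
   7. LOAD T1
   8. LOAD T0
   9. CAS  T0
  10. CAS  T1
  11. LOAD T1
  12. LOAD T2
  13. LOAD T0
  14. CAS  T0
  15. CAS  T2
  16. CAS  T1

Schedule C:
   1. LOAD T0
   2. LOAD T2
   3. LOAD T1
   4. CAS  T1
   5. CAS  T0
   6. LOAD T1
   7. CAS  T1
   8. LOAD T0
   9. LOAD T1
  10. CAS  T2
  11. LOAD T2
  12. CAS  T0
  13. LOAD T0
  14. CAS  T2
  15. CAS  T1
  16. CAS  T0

B

Run B:
step 1: T0 LOAD ⇒ load; ctr=0 reg=0
step 2: T2 LOAD ⇒ load; ctr=0 reg=0
step 3: T0 CAS ⇒ ok; ctr=1 reg=0
step 4: T2 CAS ⇒ retry; ctr=1 reg=0
step 5: T1 LOAD ⇒ load; ctr=1 reg=1
step 6: T1 CAS ⇒ ok; ctr=2 reg=1
step 7: T1 LOAD ⇒ load; ctr=2 reg=2
step 8: T0 LOAD ⇒ load; ctr=2 reg=2
step 9: T0 CAS ⇒ ok; ctr=3 reg=2
step 10: T1 CAS ⇒ retry; ctr=3 reg=2
step 11: T1 LOAD ⇒ load; ctr=3 reg=3
step 12: T2 LOAD ⇒ load; ctr=3 reg=3
step 13: T0 LOAD ⇒ load; ctr=3 reg=3
step 14: T0 CAS ⇒ ok; ctr=4 reg=3
step 15: T2 CAS ⇒ retry; ctr=4 reg=3
step 16: T1 CAS ⇒ retry; ctr=4 reg=3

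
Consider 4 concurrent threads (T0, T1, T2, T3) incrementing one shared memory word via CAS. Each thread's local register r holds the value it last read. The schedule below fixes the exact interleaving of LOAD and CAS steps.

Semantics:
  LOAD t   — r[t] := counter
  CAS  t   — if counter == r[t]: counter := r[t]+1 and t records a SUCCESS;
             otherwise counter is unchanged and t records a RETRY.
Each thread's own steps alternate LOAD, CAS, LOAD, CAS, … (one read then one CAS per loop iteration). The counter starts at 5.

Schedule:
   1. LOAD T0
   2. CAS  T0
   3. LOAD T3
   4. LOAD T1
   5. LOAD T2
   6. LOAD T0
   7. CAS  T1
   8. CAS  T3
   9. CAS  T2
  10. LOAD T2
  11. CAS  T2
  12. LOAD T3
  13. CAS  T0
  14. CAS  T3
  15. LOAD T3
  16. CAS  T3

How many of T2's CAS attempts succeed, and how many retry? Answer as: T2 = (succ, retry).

[1] T0.load  rd  (counter 5, T0.r 5)
[2] T0.cas  hit  (counter 6, T0.r 5)
[3] T3.load  rd  (counter 6, T3.r 6)
[4] T1.load  rd  (counter 6, T1.r 6)
[5] T2.load  rd  (counter 6, T2.r 6)
[6] T0.load  rd  (counter 6, T0.r 6)
[7] T1.cas  hit  (counter 7, T1.r 6)
[8] T3.cas  miss  (counter 7, T3.r 6)
[9] T2.cas  miss  (counter 7, T2.r 6)
[10] T2.load  rd  (counter 7, T2.r 7)
[11] T2.cas  hit  (counter 8, T2.r 7)
[12] T3.load  rd  (counter 8, T3.r 8)
[13] T0.cas  miss  (counter 8, T0.r 6)
[14] T3.cas  hit  (counter 9, T3.r 8)
[15] T3.load  rd  (counter 9, T3.r 9)
[16] T3.cas  hit  (counter 10, T3.r 9)

T2 = (1, 1)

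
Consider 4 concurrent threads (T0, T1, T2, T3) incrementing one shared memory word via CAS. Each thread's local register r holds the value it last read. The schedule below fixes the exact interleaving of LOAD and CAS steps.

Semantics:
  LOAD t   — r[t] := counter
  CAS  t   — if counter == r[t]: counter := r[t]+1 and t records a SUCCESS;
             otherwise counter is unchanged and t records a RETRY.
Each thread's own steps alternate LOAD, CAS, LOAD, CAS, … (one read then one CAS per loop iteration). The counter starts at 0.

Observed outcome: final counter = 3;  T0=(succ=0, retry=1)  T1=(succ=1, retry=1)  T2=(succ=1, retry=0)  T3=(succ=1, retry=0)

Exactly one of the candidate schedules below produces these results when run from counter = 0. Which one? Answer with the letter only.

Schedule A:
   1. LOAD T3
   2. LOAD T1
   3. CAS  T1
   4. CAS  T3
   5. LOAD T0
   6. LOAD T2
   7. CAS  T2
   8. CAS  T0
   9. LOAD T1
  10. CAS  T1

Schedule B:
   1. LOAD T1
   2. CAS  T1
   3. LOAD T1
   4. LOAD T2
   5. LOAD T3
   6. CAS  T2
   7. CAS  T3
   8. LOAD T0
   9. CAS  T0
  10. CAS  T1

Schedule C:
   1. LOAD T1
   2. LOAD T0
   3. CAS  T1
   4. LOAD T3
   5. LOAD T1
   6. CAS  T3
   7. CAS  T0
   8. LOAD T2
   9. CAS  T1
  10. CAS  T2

Tracing schedule C:
   1) LOAD T1:  M=0  r_T1=0
   2) LOAD T0:  M=0  r_T0=0
   3) CAS  T1:  M=1  r_T1=0 ✓
   4) LOAD T3:  M=1  r_T3=1
   5) LOAD T1:  M=1  r_T1=1
   6) CAS  T3:  M=2  r_T3=1 ✓
   7) CAS  T0:  M=2  r_T0=0 ✗
   8) LOAD T2:  M=2  r_T2=2
   9) CAS  T1:  M=2  r_T1=1 ✗
  10) CAS  T2:  M=3  r_T2=2 ✓

C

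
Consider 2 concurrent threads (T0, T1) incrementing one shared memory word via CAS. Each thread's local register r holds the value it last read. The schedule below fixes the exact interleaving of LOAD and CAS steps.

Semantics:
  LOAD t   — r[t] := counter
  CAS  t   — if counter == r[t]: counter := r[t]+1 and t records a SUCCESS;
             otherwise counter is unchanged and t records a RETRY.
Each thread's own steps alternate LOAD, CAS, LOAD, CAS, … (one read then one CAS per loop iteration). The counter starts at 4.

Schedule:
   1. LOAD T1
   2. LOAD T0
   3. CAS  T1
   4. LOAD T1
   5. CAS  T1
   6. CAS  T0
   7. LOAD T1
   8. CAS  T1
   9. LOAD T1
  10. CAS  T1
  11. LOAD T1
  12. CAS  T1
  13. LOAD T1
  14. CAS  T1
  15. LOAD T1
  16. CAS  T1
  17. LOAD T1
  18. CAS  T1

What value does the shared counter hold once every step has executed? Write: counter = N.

counter = 12

   1) LOAD T1:  M=4  r_T1=4
   2) LOAD T0:  M=4  r_T0=4
   3) CAS  T1:  M=5  r_T1=4 ✓
   4) LOAD T1:  M=5  r_T1=5
   5) CAS  T1:  M=6  r_T1=5 ✓
   6) CAS  T0:  M=6  r_T0=4 ✗
   7) LOAD T1:  M=6  r_T1=6
   8) CAS  T1:  M=7  r_T1=6 ✓
   9) LOAD T1:  M=7  r_T1=7
  10) CAS  T1:  M=8  r_T1=7 ✓
  11) LOAD T1:  M=8  r_T1=8
  12) CAS  T1:  M=9  r_T1=8 ✓
  13) LOAD T1:  M=9  r_T1=9
  14) CAS  T1:  M=10  r_T1=9 ✓
  15) LOAD T1:  M=10  r_T1=10
  16) CAS  T1:  M=11  r_T1=10 ✓
  17) LOAD T1:  M=11  r_T1=11
  18) CAS  T1:  M=12  r_T1=11 ✓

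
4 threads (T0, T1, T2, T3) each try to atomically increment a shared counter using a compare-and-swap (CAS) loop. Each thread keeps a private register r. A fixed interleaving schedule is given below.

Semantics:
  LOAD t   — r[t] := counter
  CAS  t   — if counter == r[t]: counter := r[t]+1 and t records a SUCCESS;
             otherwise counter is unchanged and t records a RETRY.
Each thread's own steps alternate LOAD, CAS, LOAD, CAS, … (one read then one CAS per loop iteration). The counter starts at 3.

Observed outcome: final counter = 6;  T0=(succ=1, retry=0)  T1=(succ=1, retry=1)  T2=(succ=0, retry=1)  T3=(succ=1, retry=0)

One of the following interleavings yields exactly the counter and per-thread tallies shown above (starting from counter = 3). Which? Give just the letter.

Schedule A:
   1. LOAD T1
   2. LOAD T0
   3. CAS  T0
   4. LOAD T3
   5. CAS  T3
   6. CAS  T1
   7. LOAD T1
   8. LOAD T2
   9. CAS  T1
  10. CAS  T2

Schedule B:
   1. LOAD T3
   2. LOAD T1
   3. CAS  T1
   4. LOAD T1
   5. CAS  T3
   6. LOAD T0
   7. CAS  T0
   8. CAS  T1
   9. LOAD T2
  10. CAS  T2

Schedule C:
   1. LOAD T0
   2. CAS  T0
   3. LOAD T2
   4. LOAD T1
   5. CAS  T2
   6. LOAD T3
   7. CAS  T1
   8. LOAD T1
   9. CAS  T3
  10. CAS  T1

Simulating candidate A:
   1) LOAD T1:  M=3  r_T1=3
   2) LOAD T0:  M=3  r_T0=3
   3) CAS  T0:  M=4  r_T0=3 ✓
   4) LOAD T3:  M=4  r_T3=4
   5) CAS  T3:  M=5  r_T3=4 ✓
   6) CAS  T1:  M=5  r_T1=3 ✗
   7) LOAD T1:  M=5  r_T1=5
   8) LOAD T2:  M=5  r_T2=5
   9) CAS  T1:  M=6  r_T1=5 ✓
  10) CAS  T2:  M=6  r_T2=5 ✗

A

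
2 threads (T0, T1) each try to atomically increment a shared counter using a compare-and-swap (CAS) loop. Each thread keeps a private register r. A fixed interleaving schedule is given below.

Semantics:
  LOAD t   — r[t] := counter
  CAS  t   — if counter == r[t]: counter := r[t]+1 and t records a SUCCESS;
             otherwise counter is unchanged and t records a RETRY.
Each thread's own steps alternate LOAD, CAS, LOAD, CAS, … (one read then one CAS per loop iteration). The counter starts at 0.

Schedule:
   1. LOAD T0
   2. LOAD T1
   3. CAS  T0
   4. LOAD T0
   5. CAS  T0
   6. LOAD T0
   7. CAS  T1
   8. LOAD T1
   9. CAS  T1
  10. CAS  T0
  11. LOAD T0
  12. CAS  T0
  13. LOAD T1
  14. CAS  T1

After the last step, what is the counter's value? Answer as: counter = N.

   1) LOAD T0:  M=0  r_T0=0
   2) LOAD T1:  M=0  r_T1=0
   3) CAS  T0:  M=1  r_T0=0 ✓
   4) LOAD T0:  M=1  r_T0=1
   5) CAS  T0:  M=2  r_T0=1 ✓
   6) LOAD T0:  M=2  r_T0=2
   7) CAS  T1:  M=2  r_T1=0 ✗
   8) LOAD T1:  M=2  r_T1=2
   9) CAS  T1:  M=3  r_T1=2 ✓
  10) CAS  T0:  M=3  r_T0=2 ✗
  11) LOAD T0:  M=3  r_T0=3
  12) CAS  T0:  M=4  r_T0=3 ✓
  13) LOAD T1:  M=4  r_T1=4
  14) CAS  T1:  M=5  r_T1=4 ✓

counter = 5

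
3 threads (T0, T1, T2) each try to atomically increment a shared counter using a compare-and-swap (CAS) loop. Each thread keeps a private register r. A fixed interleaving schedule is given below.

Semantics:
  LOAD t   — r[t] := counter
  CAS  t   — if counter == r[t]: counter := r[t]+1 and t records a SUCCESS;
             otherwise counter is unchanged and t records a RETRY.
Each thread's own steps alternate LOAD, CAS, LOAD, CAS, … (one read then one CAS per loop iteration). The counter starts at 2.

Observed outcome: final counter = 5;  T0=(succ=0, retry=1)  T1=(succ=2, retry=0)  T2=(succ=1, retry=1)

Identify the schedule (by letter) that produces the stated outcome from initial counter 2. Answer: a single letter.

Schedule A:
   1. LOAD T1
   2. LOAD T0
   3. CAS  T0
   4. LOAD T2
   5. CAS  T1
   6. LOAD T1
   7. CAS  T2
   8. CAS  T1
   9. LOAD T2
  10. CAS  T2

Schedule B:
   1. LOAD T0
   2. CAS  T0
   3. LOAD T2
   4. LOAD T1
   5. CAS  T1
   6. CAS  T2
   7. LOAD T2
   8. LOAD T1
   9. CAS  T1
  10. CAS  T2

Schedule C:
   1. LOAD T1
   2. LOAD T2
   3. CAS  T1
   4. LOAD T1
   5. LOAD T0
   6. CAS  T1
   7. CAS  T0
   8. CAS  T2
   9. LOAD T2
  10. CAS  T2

C

Simulating candidate C:
T1 LOAD — after: cnt=2, r=2 — load
T2 LOAD — after: cnt=2, r=2 — load
T1 CAS — after: cnt=3, r=2 — ok
T1 LOAD — after: cnt=3, r=3 — load
T0 LOAD — after: cnt=3, r=3 — load
T1 CAS — after: cnt=4, r=3 — ok
T0 CAS — after: cnt=4, r=3 — retry
T2 CAS — after: cnt=4, r=2 — retry
T2 LOAD — after: cnt=4, r=4 — load
T2 CAS — after: cnt=5, r=4 — ok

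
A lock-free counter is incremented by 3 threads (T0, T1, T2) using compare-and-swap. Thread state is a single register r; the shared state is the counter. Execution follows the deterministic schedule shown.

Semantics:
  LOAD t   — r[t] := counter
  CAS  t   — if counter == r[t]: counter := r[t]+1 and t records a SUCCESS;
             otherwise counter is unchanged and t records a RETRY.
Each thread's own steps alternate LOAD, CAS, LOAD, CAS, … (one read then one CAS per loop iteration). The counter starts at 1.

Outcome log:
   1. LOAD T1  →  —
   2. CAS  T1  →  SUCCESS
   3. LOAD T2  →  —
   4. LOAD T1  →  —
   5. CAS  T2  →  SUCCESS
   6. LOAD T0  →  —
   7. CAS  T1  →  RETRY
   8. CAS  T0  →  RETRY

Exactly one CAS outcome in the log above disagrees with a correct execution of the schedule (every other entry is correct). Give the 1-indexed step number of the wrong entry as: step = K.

Reference trace:
#1 T1 reads 1
#2 T1 CAS(1→2) writes; counter now 2
#3 T2 reads 2
#4 T1 reads 2
#5 T2 CAS(2→3) writes; counter now 3
#6 T0 reads 3
#7 T1 CAS(2→3) fails; counter now 3
#8 T0 CAS(3→4) writes; counter now 4
Mismatch at 8.

step = 8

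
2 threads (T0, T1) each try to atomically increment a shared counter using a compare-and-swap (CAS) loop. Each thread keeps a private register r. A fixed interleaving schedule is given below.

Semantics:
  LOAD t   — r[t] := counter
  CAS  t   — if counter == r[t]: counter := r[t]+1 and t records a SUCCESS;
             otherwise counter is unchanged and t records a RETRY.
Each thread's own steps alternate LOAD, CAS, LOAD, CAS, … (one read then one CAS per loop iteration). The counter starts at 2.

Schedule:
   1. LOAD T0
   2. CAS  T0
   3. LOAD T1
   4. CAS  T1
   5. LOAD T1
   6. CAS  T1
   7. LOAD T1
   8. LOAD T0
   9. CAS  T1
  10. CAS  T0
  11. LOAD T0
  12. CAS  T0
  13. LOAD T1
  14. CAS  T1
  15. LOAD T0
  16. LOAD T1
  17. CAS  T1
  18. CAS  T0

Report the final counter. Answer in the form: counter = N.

1. LOAD T0 → mem=2 r[T0]=2 [LOAD]
2. CAS T0 → mem=3 r[T0]=2 [OK]
3. LOAD T1 → mem=3 r[T1]=3 [LOAD]
4. CAS T1 → mem=4 r[T1]=3 [OK]
5. LOAD T1 → mem=4 r[T1]=4 [LOAD]
6. CAS T1 → mem=5 r[T1]=4 [OK]
7. LOAD T1 → mem=5 r[T1]=5 [LOAD]
8. LOAD T0 → mem=5 r[T0]=5 [LOAD]
9. CAS T1 → mem=6 r[T1]=5 [OK]
10. CAS T0 → mem=6 r[T0]=5 [RETRY]
11. LOAD T0 → mem=6 r[T0]=6 [LOAD]
12. CAS T0 → mem=7 r[T0]=6 [OK]
13. LOAD T1 → mem=7 r[T1]=7 [LOAD]
14. CAS T1 → mem=8 r[T1]=7 [OK]
15. LOAD T0 → mem=8 r[T0]=8 [LOAD]
16. LOAD T1 → mem=8 r[T1]=8 [LOAD]
17. CAS T1 → mem=9 r[T1]=8 [OK]
18. CAS T0 → mem=9 r[T0]=8 [RETRY]

counter = 9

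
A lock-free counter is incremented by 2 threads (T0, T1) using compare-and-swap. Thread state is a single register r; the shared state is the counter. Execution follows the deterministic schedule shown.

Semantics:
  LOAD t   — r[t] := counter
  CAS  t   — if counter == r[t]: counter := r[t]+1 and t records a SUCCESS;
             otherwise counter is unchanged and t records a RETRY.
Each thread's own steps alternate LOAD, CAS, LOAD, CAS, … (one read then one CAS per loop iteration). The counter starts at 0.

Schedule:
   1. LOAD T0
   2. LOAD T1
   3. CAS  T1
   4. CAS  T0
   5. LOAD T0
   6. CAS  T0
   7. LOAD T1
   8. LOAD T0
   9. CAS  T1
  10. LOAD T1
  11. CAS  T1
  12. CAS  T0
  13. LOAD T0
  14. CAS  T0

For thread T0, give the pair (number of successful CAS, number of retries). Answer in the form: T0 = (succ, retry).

T0 = (2, 2)

1. LOAD T0 → mem=0 r[T0]=0 [LOAD]
2. LOAD T1 → mem=0 r[T1]=0 [LOAD]
3. CAS T1 → mem=1 r[T1]=0 [OK]
4. CAS T0 → mem=1 r[T0]=0 [RETRY]
5. LOAD T0 → mem=1 r[T0]=1 [LOAD]
6. CAS T0 → mem=2 r[T0]=1 [OK]
7. LOAD T1 → mem=2 r[T1]=2 [LOAD]
8. LOAD T0 → mem=2 r[T0]=2 [LOAD]
9. CAS T1 → mem=3 r[T1]=2 [OK]
10. LOAD T1 → mem=3 r[T1]=3 [LOAD]
11. CAS T1 → mem=4 r[T1]=3 [OK]
12. CAS T0 → mem=4 r[T0]=2 [RETRY]
13. LOAD T0 → mem=4 r[T0]=4 [LOAD]
14. CAS T0 → mem=5 r[T0]=4 [OK]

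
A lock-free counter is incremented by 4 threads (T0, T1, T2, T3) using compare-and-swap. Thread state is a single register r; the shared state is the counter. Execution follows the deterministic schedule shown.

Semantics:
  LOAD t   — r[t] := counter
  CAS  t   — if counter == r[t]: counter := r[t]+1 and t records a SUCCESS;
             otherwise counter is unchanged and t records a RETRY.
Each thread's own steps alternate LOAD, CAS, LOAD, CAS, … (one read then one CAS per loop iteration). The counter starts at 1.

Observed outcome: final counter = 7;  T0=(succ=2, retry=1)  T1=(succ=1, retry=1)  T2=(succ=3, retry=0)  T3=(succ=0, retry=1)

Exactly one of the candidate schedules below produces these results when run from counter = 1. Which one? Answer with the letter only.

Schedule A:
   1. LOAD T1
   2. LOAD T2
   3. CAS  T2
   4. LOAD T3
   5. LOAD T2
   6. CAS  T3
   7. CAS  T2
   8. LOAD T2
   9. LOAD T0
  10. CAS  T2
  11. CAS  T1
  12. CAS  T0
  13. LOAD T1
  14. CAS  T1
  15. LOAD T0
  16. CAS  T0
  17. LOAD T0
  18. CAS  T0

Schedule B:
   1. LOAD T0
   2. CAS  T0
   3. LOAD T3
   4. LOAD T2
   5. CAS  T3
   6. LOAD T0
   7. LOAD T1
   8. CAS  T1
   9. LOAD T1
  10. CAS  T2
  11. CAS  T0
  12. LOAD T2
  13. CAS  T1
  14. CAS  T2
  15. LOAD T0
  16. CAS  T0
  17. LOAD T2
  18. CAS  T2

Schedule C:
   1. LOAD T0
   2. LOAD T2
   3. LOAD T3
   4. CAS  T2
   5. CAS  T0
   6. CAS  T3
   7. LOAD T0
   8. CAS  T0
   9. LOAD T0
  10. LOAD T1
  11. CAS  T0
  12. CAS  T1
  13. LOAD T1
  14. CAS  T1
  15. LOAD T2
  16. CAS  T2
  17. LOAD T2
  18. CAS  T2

C

Run C:
   1) LOAD T0:  M=1  r_T0=1
   2) LOAD T2:  M=1  r_T2=1
   3) LOAD T3:  M=1  r_T3=1
   4) CAS  T2:  M=2  r_T2=1 ✓
   5) CAS  T0:  M=2  r_T0=1 ✗
   6) CAS  T3:  M=2  r_T3=1 ✗
   7) LOAD T0:  M=2  r_T0=2
   8) CAS  T0:  M=3  r_T0=2 ✓
   9) LOAD T0:  M=3  r_T0=3
  10) LOAD T1:  M=3  r_T1=3
  11) CAS  T0:  M=4  r_T0=3 ✓
  12) CAS  T1:  M=4  r_T1=3 ✗
  13) LOAD T1:  M=4  r_T1=4
  14) CAS  T1:  M=5  r_T1=4 ✓
  15) LOAD T2:  M=5  r_T2=5
  16) CAS  T2:  M=6  r_T2=5 ✓
  17) LOAD T2:  M=6  r_T2=6
  18) CAS  T2:  M=7  r_T2=6 ✓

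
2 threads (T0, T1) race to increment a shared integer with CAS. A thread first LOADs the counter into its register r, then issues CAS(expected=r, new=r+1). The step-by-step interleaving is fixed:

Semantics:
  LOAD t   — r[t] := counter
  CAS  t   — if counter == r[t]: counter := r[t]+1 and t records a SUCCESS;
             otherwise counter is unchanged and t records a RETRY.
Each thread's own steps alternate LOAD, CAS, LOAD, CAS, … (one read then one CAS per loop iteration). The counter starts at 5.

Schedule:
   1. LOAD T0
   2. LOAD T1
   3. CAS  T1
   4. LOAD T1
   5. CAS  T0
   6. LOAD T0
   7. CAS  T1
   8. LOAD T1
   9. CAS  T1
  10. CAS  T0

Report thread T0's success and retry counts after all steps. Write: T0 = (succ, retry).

   1) LOAD T0:  M=5  r_T0=5
   2) LOAD T1:  M=5  r_T1=5
   3) CAS  T1:  M=6  r_T1=5 ✓
   4) LOAD T1:  M=6  r_T1=6
   5) CAS  T0:  M=6  r_T0=5 ✗
   6) LOAD T0:  M=6  r_T0=6
   7) CAS  T1:  M=7  r_T1=6 ✓
   8) LOAD T1:  M=7  r_T1=7
   9) CAS  T1:  M=8  r_T1=7 ✓
  10) CAS  T0:  M=8  r_T0=6 ✗

T0 = (0, 2)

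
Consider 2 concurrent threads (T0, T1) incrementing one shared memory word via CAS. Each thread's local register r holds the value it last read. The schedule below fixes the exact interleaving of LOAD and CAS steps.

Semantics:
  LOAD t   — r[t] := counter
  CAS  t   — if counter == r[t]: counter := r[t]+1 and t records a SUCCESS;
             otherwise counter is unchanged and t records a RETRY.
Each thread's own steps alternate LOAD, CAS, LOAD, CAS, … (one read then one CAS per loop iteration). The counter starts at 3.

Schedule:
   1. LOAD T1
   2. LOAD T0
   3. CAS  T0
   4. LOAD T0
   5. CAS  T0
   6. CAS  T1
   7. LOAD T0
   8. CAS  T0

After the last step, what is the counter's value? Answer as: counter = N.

step 1: T1 LOAD ⇒ load; ctr=3 reg=3
step 2: T0 LOAD ⇒ load; ctr=3 reg=3
step 3: T0 CAS ⇒ ok; ctr=4 reg=3
step 4: T0 LOAD ⇒ load; ctr=4 reg=4
step 5: T0 CAS ⇒ ok; ctr=5 reg=4
step 6: T1 CAS ⇒ retry; ctr=5 reg=3
step 7: T0 LOAD ⇒ load; ctr=5 reg=5
step 8: T0 CAS ⇒ ok; ctr=6 reg=5

counter = 6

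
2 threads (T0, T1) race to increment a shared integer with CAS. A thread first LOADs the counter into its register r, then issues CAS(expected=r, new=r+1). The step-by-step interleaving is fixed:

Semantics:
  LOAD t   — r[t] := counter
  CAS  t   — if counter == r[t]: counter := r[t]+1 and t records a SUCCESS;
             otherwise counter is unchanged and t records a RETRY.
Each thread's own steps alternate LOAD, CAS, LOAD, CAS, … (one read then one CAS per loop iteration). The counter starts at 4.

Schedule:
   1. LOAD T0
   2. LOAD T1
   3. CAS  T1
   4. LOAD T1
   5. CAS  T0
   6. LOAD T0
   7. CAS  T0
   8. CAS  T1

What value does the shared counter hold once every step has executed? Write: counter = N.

counter = 6

step 1: T0 LOAD ⇒ load; ctr=4 reg=4
step 2: T1 LOAD ⇒ load; ctr=4 reg=4
step 3: T1 CAS ⇒ ok; ctr=5 reg=4
step 4: T1 LOAD ⇒ load; ctr=5 reg=5
step 5: T0 CAS ⇒ retry; ctr=5 reg=4
step 6: T0 LOAD ⇒ load; ctr=5 reg=5
step 7: T0 CAS ⇒ ok; ctr=6 reg=5
step 8: T1 CAS ⇒ retry; ctr=6 reg=5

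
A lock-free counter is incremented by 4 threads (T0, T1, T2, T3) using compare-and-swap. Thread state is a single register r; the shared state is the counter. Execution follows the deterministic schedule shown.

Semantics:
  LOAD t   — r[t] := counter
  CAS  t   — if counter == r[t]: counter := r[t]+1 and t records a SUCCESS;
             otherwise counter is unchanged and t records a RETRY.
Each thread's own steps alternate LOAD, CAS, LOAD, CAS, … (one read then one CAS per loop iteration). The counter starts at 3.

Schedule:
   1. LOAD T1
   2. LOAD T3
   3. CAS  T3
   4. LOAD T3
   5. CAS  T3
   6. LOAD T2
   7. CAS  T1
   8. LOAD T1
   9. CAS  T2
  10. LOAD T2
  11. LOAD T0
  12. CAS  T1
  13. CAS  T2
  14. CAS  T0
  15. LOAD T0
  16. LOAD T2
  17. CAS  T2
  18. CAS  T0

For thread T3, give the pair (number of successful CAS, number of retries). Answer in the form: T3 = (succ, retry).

   1) LOAD T1:  M=3  r_T1=3
   2) LOAD T3:  M=3  r_T3=3
   3) CAS  T3:  M=4  r_T3=3 ✓
   4) LOAD T3:  M=4  r_T3=4
   5) CAS  T3:  M=5  r_T3=4 ✓
   6) LOAD T2:  M=5  r_T2=5
   7) CAS  T1:  M=5  r_T1=3 ✗
   8) LOAD T1:  M=5  r_T1=5
   9) CAS  T2:  M=6  r_T2=5 ✓
  10) LOAD T2:  M=6  r_T2=6
  11) LOAD T0:  M=6  r_T0=6
  12) CAS  T1:  M=6  r_T1=5 ✗
  13) CAS  T2:  M=7  r_T2=6 ✓
  14) CAS  T0:  M=7  r_T0=6 ✗
  15) LOAD T0:  M=7  r_T0=7
  16) LOAD T2:  M=7  r_T2=7
  17) CAS  T2:  M=8  r_T2=7 ✓
  18) CAS  T0:  M=8  r_T0=7 ✗

T3 = (2, 0)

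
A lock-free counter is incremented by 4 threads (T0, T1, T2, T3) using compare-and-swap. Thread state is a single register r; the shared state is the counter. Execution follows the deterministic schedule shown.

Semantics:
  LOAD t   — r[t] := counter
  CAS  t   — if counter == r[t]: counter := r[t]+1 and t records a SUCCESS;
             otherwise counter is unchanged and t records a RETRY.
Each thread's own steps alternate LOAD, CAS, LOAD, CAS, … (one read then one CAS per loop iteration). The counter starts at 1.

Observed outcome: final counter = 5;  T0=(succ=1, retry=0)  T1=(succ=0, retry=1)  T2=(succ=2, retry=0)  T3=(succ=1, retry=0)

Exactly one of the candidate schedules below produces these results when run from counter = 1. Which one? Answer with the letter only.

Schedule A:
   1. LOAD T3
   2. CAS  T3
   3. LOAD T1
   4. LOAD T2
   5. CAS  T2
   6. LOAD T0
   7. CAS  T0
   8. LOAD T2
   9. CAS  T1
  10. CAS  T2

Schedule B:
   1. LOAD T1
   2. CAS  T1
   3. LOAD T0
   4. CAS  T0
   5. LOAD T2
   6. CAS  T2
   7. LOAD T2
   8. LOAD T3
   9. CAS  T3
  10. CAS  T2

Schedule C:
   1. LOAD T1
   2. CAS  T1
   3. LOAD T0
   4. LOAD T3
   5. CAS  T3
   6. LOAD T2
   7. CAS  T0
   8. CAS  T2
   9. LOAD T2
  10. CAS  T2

A

Simulating candidate A:
T3 LOAD — after: cnt=1, r=1 — load
T3 CAS — after: cnt=2, r=1 — ok
T1 LOAD — after: cnt=2, r=2 — load
T2 LOAD — after: cnt=2, r=2 — load
T2 CAS — after: cnt=3, r=2 — ok
T0 LOAD — after: cnt=3, r=3 — load
T0 CAS — after: cnt=4, r=3 — ok
T2 LOAD — after: cnt=4, r=4 — load
T1 CAS — after: cnt=4, r=2 — retry
T2 CAS — after: cnt=5, r=4 — ok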